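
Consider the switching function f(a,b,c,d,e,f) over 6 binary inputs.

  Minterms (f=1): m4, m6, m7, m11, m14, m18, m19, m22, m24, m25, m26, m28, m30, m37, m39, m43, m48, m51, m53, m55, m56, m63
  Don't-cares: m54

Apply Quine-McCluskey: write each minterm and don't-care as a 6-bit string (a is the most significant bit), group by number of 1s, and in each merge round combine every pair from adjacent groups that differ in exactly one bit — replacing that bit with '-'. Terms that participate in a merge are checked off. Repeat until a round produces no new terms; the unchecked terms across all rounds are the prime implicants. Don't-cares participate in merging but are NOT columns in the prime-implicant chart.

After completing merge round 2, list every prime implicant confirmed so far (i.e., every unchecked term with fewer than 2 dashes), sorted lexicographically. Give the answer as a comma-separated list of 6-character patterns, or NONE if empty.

[col 0] 000100*, 000110*, 000111*, 001011*, 001110*, 010010*, 010011*, 010110*, 011000*, 011001*, 011010*, 011100*, 011110*, 100101*, 100111*, 101011*, 110000*, 110011*, 110101*, 110110*, 110111*, 111000*, 111111*
[col 1] -00111, -01011, -10011, -10110, -11000, 0-0110*, 0-1110*, 00-110*, 0001-0, 00011-, 01-010*, 01-110*, 010-10*, 01001-, 011-00*, 011-10*, 0110-0*, 01100-, 0111-0*, 1-0101*, 1-0111*, 1001-1*, 11-000, 11-111, 110-11, 1101-1*, 11011-
[col 2] 0--110, 01--10, 011--0, 1-01-1
Prime implicants: -00111, -01011, -10011, -10110, -11000, 0--110, 0001-0, 00011-, 01--10, 01001-, 011--0, 01100-, 1-01-1, 11-000, 11-111, 110-11, 11011-

-00111, -01011, -10011, -10110, -11000, 0001-0, 00011-, 01001-, 01100-, 11-000, 11-111, 110-11, 11011-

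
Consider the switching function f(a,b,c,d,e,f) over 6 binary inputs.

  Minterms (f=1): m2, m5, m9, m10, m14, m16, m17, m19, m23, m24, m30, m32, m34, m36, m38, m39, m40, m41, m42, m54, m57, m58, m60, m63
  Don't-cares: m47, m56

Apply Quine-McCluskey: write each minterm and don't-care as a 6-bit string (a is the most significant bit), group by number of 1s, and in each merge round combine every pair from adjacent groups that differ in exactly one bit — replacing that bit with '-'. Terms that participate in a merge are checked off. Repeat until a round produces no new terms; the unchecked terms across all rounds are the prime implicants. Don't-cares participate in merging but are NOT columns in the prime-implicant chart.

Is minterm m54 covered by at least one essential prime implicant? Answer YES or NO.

[col 0] 000010*, 000101, 001001*, 001010*, 001110*, 010000*, 010001*, 010011*, 010111*, 011000*, 011110*, 100000*, 100010*, 100100*, 100110*, 100111*, 101000*, 101001*, 101010*, 101111*, 110110*, 111000*, 111001*, 111010*, 111100*, 111111*
[col 1] -00010*, -01001, -01010*, -11000, 0-1110, 00-010*, 001-10, 01-000, 010-11, 0100-1, 01000-, 1-0110, 1-1000*, 1-1001*, 1-1010*, 1-1111, 10-000*, 10-010*, 10-111, 100-00*, 100-10*, 1000-0*, 1001-0*, 10011-, 1010-0*, 10100-*, 111-00, 1110-0*, 11100-*
[col 2] -0-010, 1-10-0, 1-100-, 10-0-0, 100--0
Prime implicants: -0-010, -01001, -11000, 0-1110, 000101, 001-10, 01-000, 010-11, 0100-1, 01000-, 1-0110, 1-10-0, 1-100-, 1-1111, 10-0-0, 10-111, 100--0, 10011-, 111-00
PI chart (minterm → PIs covering it):
  2 | -0-010  (sole → essential)
  5 | 000101  (sole → essential)
  9 | -01001  (sole → essential)
  10 | -0-010,001-10
  14 | 0-1110,001-10
  16 | 01-000,01000-
  17 | 0100-1,01000-
  19 | 010-11,0100-1
  23 | 010-11  (sole → essential)
  24 | -11000,01-000
  30 | 0-1110  (sole → essential)
  32 | 10-0-0,100--0
  34 | -0-010,10-0-0,100--0
  36 | 100--0  (sole → essential)
  38 | 1-0110,100--0,10011-
  39 | 10-111,10011-
  40 | 1-10-0,1-100-,10-0-0
  41 | -01001,1-100-
  42 | -0-010,1-10-0,10-0-0
  54 | 1-0110  (sole → essential)
  57 | 1-100-  (sole → essential)
  58 | 1-10-0  (sole → essential)
  60 | 111-00  (sole → essential)
  63 | 1-1111  (sole → essential)
Essential prime implicants: -0-010, -01001, 0-1110, 000101, 010-11, 1-0110, 1-10-0, 1-100-, 1-1111, 100--0, 111-00

YES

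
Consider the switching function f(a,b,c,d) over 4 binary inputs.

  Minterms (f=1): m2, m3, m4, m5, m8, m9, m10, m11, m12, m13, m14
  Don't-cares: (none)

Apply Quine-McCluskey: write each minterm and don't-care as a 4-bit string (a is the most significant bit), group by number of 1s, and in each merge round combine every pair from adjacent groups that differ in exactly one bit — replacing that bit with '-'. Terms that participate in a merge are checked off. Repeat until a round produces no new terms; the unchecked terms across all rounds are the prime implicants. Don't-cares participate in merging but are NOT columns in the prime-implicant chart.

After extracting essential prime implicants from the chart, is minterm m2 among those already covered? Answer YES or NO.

[col 0] 0010*, 0011*, 0100*, 0101*, 1000*, 1001*, 1010*, 1011*, 1100*, 1101*, 1110*
[col 1] -010*, -011*, -100*, -101*, 001-*, 010-*, 1-00*, 1-01*, 1-10*, 10-0*, 10-1*, 100-*, 101-*, 11-0*, 110-*
[col 2] -01-, -10-, 1--0, 1-0-, 10--
Prime implicants: -01-, -10-, 1--0, 1-0-, 10--
PI chart (minterm → PIs covering it):
  2 | -01-  (sole → essential)
  3 | -01-  (sole → essential)
  4 | -10-  (sole → essential)
  5 | -10-  (sole → essential)
  8 | 1--0,1-0-,10--
  9 | 1-0-,10--
  10 | -01-,1--0,10--
  11 | -01-,10--
  12 | -10-,1--0,1-0-
  13 | -10-,1-0-
  14 | 1--0  (sole → essential)
Essential prime implicants: -01-, -10-, 1--0

YES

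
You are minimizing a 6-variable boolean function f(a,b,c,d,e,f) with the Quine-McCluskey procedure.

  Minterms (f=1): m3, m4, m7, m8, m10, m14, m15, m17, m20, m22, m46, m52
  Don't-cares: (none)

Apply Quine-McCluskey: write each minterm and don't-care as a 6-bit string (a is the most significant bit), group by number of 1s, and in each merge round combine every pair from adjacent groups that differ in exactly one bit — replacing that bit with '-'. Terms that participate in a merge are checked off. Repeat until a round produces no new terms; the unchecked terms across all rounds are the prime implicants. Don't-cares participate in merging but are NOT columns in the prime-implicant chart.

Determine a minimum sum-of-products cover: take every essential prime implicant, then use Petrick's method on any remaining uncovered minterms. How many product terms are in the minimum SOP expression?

8

size-2^0 implicants → 000011(✓)  000100(✓)  000111(✓)  001000(✓)  001010(✓)  001110(✓)  001111(✓)  010001  010100(✓)  010110(✓)  101110(✓)  110100(✓)
size-2^1 implicants → -01110  -10100  0-0100  00-111  000-11  001-10  0010-0  00111-  0101-0
Unchecked terms (primes): -01110, -10100, 0-0100, 00-111, 000-11, 001-10, 0010-0, 00111-, 010001, 0101-0
Minterm coverage:
  m3 ⊆ 000-11 [E]
  m4 ⊆ 0-0100 [E]
  m7 ⊆ 00-111,000-11
  m8 ⊆ 0010-0 [E]
  m10 ⊆ 001-10,0010-0
  m14 ⊆ -01110,001-10,00111-
  m15 ⊆ 00-111,00111-
  m17 ⊆ 010001 [E]
  m20 ⊆ -10100,0-0100,0101-0
  m22 ⊆ 0101-0 [E]
  m46 ⊆ -01110 [E]
  m52 ⊆ -10100 [E]
E = {-01110, -10100, 0-0100, 000-11, 0010-0, 010001, 0101-0}
Petrick residual → 00-111
Cover = b'cdef' + bc'de'f' + a'c'de'f' + a'b'def + a'b'c'ef + a'b'cd'f' + a'bc'd'e'f + a'bc'df'  |cover|=8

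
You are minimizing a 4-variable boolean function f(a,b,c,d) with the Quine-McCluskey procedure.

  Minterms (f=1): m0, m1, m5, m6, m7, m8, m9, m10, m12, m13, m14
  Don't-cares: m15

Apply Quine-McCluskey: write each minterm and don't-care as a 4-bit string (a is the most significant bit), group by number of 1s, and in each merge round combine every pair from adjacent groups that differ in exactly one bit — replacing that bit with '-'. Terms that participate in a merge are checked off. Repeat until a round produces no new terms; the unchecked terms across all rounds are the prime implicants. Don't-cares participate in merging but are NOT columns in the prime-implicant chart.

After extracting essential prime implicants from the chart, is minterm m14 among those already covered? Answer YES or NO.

Round 0: 0000✓ 0001✓ 0101✓ 0110✓ 0111✓ 1000✓ 1001✓ 1010✓ 1100✓ 1101✓ 1110✓ 1111✓
Round 1: -000✓ -001✓ -101✓ -110✓ -111✓ 0-01✓ 000-✓ 01-1✓ 011-✓ 1-00✓ 1-01✓ 1-10✓ 10-0✓ 100-✓ 11-0✓ 11-1✓ 110-✓ 111-✓
Round 2: --01 -00- -1-1 -11- 1--0 1-0- 11--
PIs = {--01, -00-, -1-1, -11-, 1--0, 1-0-, 11--}
Coverage chart:
  m0: -00- ←essential
  m1: --01,-00-
  m5: --01,-1-1
  m6: -11- ←essential
  m7: -1-1,-11-
  m8: -00-,1--0,1-0-
  m9: --01,-00-,1-0-
  m10: 1--0 ←essential
  m12: 1--0,1-0-,11--
  m13: --01,-1-1,1-0-,11--
  m14: -11-,1--0,11--
Essential: -00-, -11-, 1--0

YES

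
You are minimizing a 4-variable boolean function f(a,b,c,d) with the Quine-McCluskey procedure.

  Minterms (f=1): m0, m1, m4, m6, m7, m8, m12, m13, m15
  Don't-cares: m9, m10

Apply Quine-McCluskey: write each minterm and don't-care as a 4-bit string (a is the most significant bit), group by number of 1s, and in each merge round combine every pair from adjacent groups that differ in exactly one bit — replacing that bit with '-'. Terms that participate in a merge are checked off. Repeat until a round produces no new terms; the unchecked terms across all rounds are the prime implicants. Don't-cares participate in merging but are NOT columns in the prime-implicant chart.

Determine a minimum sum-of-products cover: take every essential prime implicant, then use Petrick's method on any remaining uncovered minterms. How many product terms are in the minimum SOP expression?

4

size-2^0 implicants → 0000(✓)  0001(✓)  0100(✓)  0110(✓)  0111(✓)  1000(✓)  1001(✓)  1010(✓)  1100(✓)  1101(✓)  1111(✓)
size-2^1 implicants → -000(✓)  -001(✓)  -100(✓)  -111  0-00(✓)  000-(✓)  01-0  011-  1-00(✓)  1-01(✓)  10-0  100-(✓)  11-1  110-(✓)
size-2^2 implicants → --00  -00-  1-0-
Unchecked terms (primes): --00, -00-, -111, 01-0, 011-, 1-0-, 10-0, 11-1
Minterm coverage:
  m0 ⊆ --00,-00-
  m1 ⊆ -00- [E]
  m4 ⊆ --00,01-0
  m6 ⊆ 01-0,011-
  m7 ⊆ -111,011-
  m8 ⊆ --00,-00-,1-0-,10-0
  m12 ⊆ --00,1-0-
  m13 ⊆ 1-0-,11-1
  m15 ⊆ -111,11-1
E = {-00-}
Petrick residual → --00, 011-, 11-1
Cover = c'd' + b'c' + a'bc + abd  |cover|=4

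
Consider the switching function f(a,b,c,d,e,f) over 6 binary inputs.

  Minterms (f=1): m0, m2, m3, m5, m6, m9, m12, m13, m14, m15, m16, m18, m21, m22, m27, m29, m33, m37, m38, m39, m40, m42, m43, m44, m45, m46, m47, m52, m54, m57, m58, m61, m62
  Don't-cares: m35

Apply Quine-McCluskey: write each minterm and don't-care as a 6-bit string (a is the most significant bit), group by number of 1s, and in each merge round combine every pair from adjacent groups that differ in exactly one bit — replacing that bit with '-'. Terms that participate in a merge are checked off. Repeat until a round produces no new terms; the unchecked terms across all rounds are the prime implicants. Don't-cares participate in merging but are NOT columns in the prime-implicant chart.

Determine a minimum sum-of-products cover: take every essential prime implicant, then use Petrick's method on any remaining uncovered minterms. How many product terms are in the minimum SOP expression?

13

[col 0] 000000*, 000010*, 000011*, 000101*, 000110*, 001001*, 001100*, 001101*, 001110*, 001111*, 010000*, 010010*, 010101*, 010110*, 011011, 011101*, 100001*, 100011*, 100101*, 100110*, 100111*, 101000*, 101010*, 101011*, 101100*, 101101*, 101110*, 101111*, 110100*, 110110*, 111001*, 111010*, 111101*, 111110*
[col 1] -00011, -00101*, -00110*, -01100*, -01101*, -01110*, -01111*, -10110*, -11101*, 0-0000*, 0-0010*, 0-0101*, 0-0110*, 0-1101*, 00-101*, 00-110*, 000-10*, 0000-0*, 00001-, 001-01, 0011-0*, 0011-1*, 00110-*, 00111-*, 01-101*, 010-10*, 0100-0*, 1-0110*, 1-1010*, 1-1101*, 1-1110*, 10-011*, 10-101*, 10-110*, 10-111*, 100-01*, 100-11*, 1000-1*, 1001-1*, 10011-*, 101-00*, 101-10*, 101-11*, 1010-0*, 10101-*, 1011-0*, 1011-1*, 10110-*, 10111-*, 11-110*, 1101-0, 111-01, 111-10*
[col 2] --0110, --1101, -0-101, -0-110, -011-0*, -011-1*, -0110-*, -0111-*, 0--101, 0-0-10, 0-00-0, 0011--*, 1--110, 1-1-10, 10--11, 10-1-1, 10-11-, 100--1, 101--0, 101-1-, 1011--*
[col 3] -011--
Prime implicants: --0110, --1101, -0-101, -0-110, -00011, -011--, 0--101, 0-0-10, 0-00-0, 00001-, 001-01, 011011, 1--110, 1-1-10, 10--11, 10-1-1, 10-11-, 100--1, 101--0, 101-1-, 1101-0, 111-01
PI chart (minterm → PIs covering it):
  0 | 0-00-0  (sole → essential)
  2 | 0-0-10,0-00-0,00001-
  3 | -00011,00001-
  5 | -0-101,0--101
  6 | --0110,-0-110,0-0-10
  9 | 001-01  (sole → essential)
  12 | -011--  (sole → essential)
  13 | --1101,-0-101,-011--,0--101,001-01
  14 | -0-110,-011--
  15 | -011--  (sole → essential)
  16 | 0-00-0  (sole → essential)
  18 | 0-0-10,0-00-0
  21 | 0--101  (sole → essential)
  22 | --0110,0-0-10
  27 | 011011  (sole → essential)
  29 | --1101,0--101
  33 | 100--1  (sole → essential)
  37 | -0-101,10-1-1,100--1
  38 | --0110,-0-110,1--110,10-11-
  39 | 10--11,10-1-1,10-11-,100--1
  40 | 101--0  (sole → essential)
  42 | 1-1-10,101--0,101-1-
  43 | 10--11,101-1-
  44 | -011--,101--0
  45 | --1101,-0-101,-011--,10-1-1
  46 | -0-110,-011--,1--110,1-1-10,10-11-,101--0,101-1-
  47 | -011--,10--11,10-1-1,10-11-,101-1-
  52 | 1101-0  (sole → essential)
  54 | --0110,1--110,1101-0
  57 | 111-01  (sole → essential)
  58 | 1-1-10  (sole → essential)
  61 | --1101,111-01
  62 | 1--110,1-1-10
Essential prime implicants: -011--, 0--101, 0-00-0, 001-01, 011011, 1-1-10, 100--1, 101--0, 1101-0, 111-01
Petrick residual → --0110, -00011, 10--11
Minimum SOP uses 13 PIs: c'def' + b'c'd'ef + b'cd + a'de'f + a'c'd'f' + a'b'ce'f + a'bcd'ef + acef' + ab'ef + ab'c'f + ab'cf' + abc'df' + abce'f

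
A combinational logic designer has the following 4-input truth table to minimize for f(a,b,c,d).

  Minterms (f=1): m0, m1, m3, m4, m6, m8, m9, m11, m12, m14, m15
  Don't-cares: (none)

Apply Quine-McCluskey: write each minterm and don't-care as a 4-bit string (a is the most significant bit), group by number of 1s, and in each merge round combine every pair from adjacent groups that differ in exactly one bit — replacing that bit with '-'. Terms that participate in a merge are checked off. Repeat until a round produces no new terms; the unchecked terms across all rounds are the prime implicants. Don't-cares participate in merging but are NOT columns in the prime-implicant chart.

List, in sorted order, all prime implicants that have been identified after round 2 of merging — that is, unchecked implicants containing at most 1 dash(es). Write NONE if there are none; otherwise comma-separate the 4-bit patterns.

Round 0: 0000✓ 0001✓ 0011✓ 0100✓ 0110✓ 1000✓ 1001✓ 1011✓ 1100✓ 1110✓ 1111✓
Round 1: -000✓ -001✓ -011✓ -100✓ -110✓ 0-00✓ 00-1✓ 000-✓ 01-0✓ 1-00✓ 1-11 10-1✓ 100-✓ 11-0✓ 111-
Round 2: --00 -0-1 -00- -1-0
PIs = {--00, -0-1, -00-, -1-0, 1-11, 111-}

1-11, 111-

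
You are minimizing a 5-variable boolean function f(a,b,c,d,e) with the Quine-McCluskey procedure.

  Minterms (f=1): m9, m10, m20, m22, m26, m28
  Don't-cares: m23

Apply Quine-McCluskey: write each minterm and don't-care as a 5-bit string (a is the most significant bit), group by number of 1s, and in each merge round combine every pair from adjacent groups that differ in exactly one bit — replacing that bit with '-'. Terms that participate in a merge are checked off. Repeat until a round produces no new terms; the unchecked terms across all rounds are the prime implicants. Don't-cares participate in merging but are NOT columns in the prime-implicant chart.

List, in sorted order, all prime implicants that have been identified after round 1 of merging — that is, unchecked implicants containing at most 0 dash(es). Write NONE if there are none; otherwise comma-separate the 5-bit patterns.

Round 0: 01001 01010✓ 10100✓ 10110✓ 10111✓ 11010✓ 11100✓
Round 1: -1010 1-100 101-0 1011-
PIs = {-1010, 01001, 1-100, 101-0, 1011-}

01001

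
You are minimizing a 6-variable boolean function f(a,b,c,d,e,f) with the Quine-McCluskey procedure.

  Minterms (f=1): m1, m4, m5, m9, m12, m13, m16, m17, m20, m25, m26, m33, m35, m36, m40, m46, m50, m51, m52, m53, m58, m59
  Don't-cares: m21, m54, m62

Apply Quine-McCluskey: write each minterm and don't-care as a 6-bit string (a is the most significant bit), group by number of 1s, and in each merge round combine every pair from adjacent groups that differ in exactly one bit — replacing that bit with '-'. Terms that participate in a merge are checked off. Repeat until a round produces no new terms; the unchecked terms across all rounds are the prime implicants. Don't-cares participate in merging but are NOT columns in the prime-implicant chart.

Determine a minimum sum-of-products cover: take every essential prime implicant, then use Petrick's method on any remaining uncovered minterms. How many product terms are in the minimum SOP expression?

10

[col 0] 000001*, 000100*, 000101*, 001001*, 001100*, 001101*, 010000*, 010001*, 010100*, 010101*, 011001*, 011010*, 100001*, 100011*, 100100*, 101000, 101110*, 110010*, 110011*, 110100*, 110101*, 110110*, 111010*, 111011*, 111110*
[col 1] -00001, -00100*, -10100*, -10101*, -11010, 0-0001*, 0-0100*, 0-0101*, 0-1001*, 00-001*, 00-100*, 00-101*, 000-01*, 00010-*, 001-01*, 00110-*, 01-001*, 010-00*, 010-01*, 01000-*, 01010-*, 1-0011, 1-0100*, 1-1110, 1000-1, 11-010*, 11-011*, 11-110*, 110-10*, 11001-*, 1101-0, 11010-*, 111-10*, 11101-*
[col 2] --0100, -1010-, 0--001, 0-0-01, 0-010-, 00--01, 00-10-, 010-0-, 11--10, 11-01-
Prime implicants: --0100, -00001, -1010-, -11010, 0--001, 0-0-01, 0-010-, 00--01, 00-10-, 010-0-, 1-0011, 1-1110, 1000-1, 101000, 11--10, 11-01-, 1101-0
PI chart (minterm → PIs covering it):
  1 | -00001,0--001,0-0-01,00--01
  4 | --0100,0-010-,00-10-
  5 | 0-0-01,0-010-,00--01,00-10-
  9 | 0--001,00--01
  12 | 00-10-  (sole → essential)
  13 | 00--01,00-10-
  16 | 010-0-  (sole → essential)
  17 | 0--001,0-0-01,010-0-
  20 | --0100,-1010-,0-010-,010-0-
  25 | 0--001  (sole → essential)
  26 | -11010  (sole → essential)
  33 | -00001,1000-1
  35 | 1-0011,1000-1
  36 | --0100  (sole → essential)
  40 | 101000  (sole → essential)
  46 | 1-1110  (sole → essential)
  50 | 11--10,11-01-
  51 | 1-0011,11-01-
  52 | --0100,-1010-,1101-0
  53 | -1010-  (sole → essential)
  58 | -11010,11--10,11-01-
  59 | 11-01-  (sole → essential)
Essential prime implicants: --0100, -1010-, -11010, 0--001, 00-10-, 010-0-, 1-1110, 101000, 11-01-
Petrick residual → 1000-1
Minimum SOP uses 10 PIs: c'de'f' + bc'de' + bcd'ef' + a'd'e'f + a'b'de' + a'bc'e' + acdef' + ab'c'd'f + ab'cd'e'f' + abd'e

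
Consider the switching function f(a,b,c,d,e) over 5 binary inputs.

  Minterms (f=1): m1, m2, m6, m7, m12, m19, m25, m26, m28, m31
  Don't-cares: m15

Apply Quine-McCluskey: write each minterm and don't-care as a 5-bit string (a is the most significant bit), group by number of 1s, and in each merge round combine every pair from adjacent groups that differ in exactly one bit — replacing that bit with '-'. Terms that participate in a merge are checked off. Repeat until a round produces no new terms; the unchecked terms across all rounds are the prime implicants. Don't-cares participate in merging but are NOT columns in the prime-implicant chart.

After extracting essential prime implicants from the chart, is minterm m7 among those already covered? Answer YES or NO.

[col 0] 00001, 00010*, 00110*, 00111*, 01100*, 01111*, 10011, 11001, 11010, 11100*, 11111*
[col 1] -1100, -1111, 0-111, 00-10, 0011-
Prime implicants: -1100, -1111, 0-111, 00-10, 00001, 0011-, 10011, 11001, 11010
PI chart (minterm → PIs covering it):
  1 | 00001  (sole → essential)
  2 | 00-10  (sole → essential)
  6 | 00-10,0011-
  7 | 0-111,0011-
  12 | -1100  (sole → essential)
  19 | 10011  (sole → essential)
  25 | 11001  (sole → essential)
  26 | 11010  (sole → essential)
  28 | -1100  (sole → essential)
  31 | -1111  (sole → essential)
Essential prime implicants: -1100, -1111, 00-10, 00001, 10011, 11001, 11010

NO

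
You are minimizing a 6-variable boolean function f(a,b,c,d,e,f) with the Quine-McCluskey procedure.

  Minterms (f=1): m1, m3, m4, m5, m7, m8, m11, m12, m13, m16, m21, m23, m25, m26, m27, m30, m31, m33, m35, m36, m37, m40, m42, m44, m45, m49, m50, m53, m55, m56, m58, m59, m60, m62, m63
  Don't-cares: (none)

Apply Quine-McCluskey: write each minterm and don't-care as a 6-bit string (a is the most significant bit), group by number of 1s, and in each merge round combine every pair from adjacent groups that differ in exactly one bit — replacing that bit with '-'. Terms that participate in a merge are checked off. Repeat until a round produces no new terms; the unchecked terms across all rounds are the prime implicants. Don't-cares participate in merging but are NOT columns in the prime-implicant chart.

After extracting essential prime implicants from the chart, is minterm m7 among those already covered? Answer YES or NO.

size-2^0 implicants → 000001(✓)  000011(✓)  000100(✓)  000101(✓)  000111(✓)  001000(✓)  001011(✓)  001100(✓)  001101(✓)  010000  010101(✓)  010111(✓)  011001(✓)  011010(✓)  011011(✓)  011110(✓)  011111(✓)  100001(✓)  100011(✓)  100100(✓)  100101(✓)  101000(✓)  101010(✓)  101100(✓)  101101(✓)  110001(✓)  110010(✓)  110101(✓)  110111(✓)  111000(✓)  111010(✓)  111011(✓)  111100(✓)  111110(✓)  111111(✓)
size-2^1 implicants → -00001(✓)  -00011(✓)  -00100(✓)  -00101(✓)  -01000(✓)  -01100(✓)  -01101(✓)  -10101(✓)  -10111(✓)  -11010(✓)  -11011(✓)  -11110(✓)  -11111(✓)  0-0101(✓)  0-0111(✓)  0-1011  00-011  00-100(✓)  00-101(✓)  000-01(✓)  000-11(✓)  0000-1(✓)  0001-1(✓)  00010-(✓)  001-00(✓)  00110-(✓)  01-111(✓)  0101-1(✓)  011-10(✓)  011-11(✓)  0110-1  01101-(✓)  01111-(✓)  1-0001(✓)  1-0101(✓)  1-1000(✓)  1-1010(✓)  1-1100(✓)  10-100(✓)  10-101(✓)  100-01(✓)  1000-1(✓)  10010-(✓)  101-00(✓)  1010-0(✓)  10110-(✓)  11-010  11-111(✓)  110-01(✓)  1101-1(✓)  111-00(✓)  111-10(✓)  111-11(✓)  1110-0(✓)  11101-(✓)  1111-0(✓)  11111-(✓)
size-2^2 implicants → --0101  -0-100(✓)  -0-101(✓)  -00-01  -000-1  -0010-(✓)  -01-00  -0110-(✓)  -1-111  -101-1  -11-10(✓)  -11-11(✓)  -1101-(✓)  -1111-(✓)  0-01-1  00-10-(✓)  000--1  011-1-(✓)  1-0-01  1-1-00  1-10-0  10-10-(✓)  111--0  111-1-(✓)
size-2^3 implicants → -0-10-  -11-1-
Unchecked terms (primes): --0101, -0-10-, -00-01, -000-1, -01-00, -1-111, -101-1, -11-1-, 0-01-1, 0-1011, 00-011, 000--1, 010000, 0110-1, 1-0-01, 1-1-00, 1-10-0, 11-010, 111--0
Minterm coverage:
  m1 ⊆ -00-01,-000-1,000--1
  m3 ⊆ -000-1,00-011,000--1
  m4 ⊆ -0-10- [E]
  m5 ⊆ --0101,-0-10-,-00-01,0-01-1,000--1
  m7 ⊆ 0-01-1,000--1
  m8 ⊆ -01-00 [E]
  m11 ⊆ 0-1011,00-011
  m12 ⊆ -0-10-,-01-00
  m13 ⊆ -0-10- [E]
  m16 ⊆ 010000 [E]
  m21 ⊆ --0101,-101-1,0-01-1
  m23 ⊆ -1-111,-101-1,0-01-1
  m25 ⊆ 0110-1 [E]
  m26 ⊆ -11-1- [E]
  m27 ⊆ -11-1-,0-1011,0110-1
  m30 ⊆ -11-1- [E]
  m31 ⊆ -1-111,-11-1-
  m33 ⊆ -00-01,-000-1,1-0-01
  m35 ⊆ -000-1 [E]
  m36 ⊆ -0-10- [E]
  m37 ⊆ --0101,-0-10-,-00-01,1-0-01
  m40 ⊆ -01-00,1-1-00,1-10-0
  m42 ⊆ 1-10-0 [E]
  m44 ⊆ -0-10-,-01-00,1-1-00
  m45 ⊆ -0-10- [E]
  m49 ⊆ 1-0-01 [E]
  m50 ⊆ 11-010 [E]
  m53 ⊆ --0101,-101-1,1-0-01
  m55 ⊆ -1-111,-101-1
  m56 ⊆ 1-1-00,1-10-0,111--0
  m58 ⊆ -11-1-,1-10-0,11-010,111--0
  m59 ⊆ -11-1- [E]
  m60 ⊆ 1-1-00,111--0
  m62 ⊆ -11-1-,111--0
  m63 ⊆ -1-111,-11-1-
E = {-0-10-, -000-1, -01-00, -11-1-, 010000, 0110-1, 1-0-01, 1-10-0, 11-010}

NO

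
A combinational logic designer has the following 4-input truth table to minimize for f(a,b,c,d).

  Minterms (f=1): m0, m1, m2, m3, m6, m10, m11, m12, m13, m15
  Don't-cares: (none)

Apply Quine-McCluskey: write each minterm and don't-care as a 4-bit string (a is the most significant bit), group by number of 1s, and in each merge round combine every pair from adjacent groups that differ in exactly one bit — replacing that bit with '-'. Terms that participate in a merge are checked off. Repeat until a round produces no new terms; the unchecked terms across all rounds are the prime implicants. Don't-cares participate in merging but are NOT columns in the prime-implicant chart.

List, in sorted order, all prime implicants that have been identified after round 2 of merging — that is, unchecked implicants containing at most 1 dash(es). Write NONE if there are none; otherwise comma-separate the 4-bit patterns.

[col 0] 0000*, 0001*, 0010*, 0011*, 0110*, 1010*, 1011*, 1100*, 1101*, 1111*
[col 1] -010*, -011*, 0-10, 00-0*, 00-1*, 000-*, 001-*, 1-11, 101-*, 11-1, 110-
[col 2] -01-, 00--
Prime implicants: -01-, 0-10, 00--, 1-11, 11-1, 110-

0-10, 1-11, 11-1, 110-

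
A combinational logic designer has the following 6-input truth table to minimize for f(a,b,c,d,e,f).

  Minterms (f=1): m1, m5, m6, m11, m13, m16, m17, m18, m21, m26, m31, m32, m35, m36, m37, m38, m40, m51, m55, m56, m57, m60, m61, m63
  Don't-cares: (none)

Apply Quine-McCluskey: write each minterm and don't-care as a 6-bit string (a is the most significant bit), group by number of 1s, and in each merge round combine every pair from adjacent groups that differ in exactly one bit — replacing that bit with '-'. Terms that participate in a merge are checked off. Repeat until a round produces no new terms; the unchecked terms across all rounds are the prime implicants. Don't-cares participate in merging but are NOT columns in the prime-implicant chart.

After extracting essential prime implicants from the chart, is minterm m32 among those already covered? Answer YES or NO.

NO

Round 0: 000001✓ 000101✓ 000110✓ 001011 001101✓ 010000✓ 010001✓ 010010✓ 010101✓ 011010✓ 011111✓ 100000✓ 100011✓ 100100✓ 100101✓ 100110✓ 101000✓ 110011✓ 110111✓ 111000✓ 111001✓ 111100✓ 111101✓ 111111✓
Round 1: -00101 -00110 -11111 0-0001✓ 0-0101✓ 00-101 000-01✓ 01-010 010-01✓ 0100-0 01000- 1-0011 1-1000 10-000 100-00 1001-0 10010- 11-111 110-11 111-00✓ 111-01✓ 11100-✓ 1111-1 11110-✓
Round 2: 0-0-01 111-0-
PIs = {-00101, -00110, -11111, 0-0-01, 00-101, 001011, 01-010, 0100-0, 01000-, 1-0011, 1-1000, 10-000, 100-00, 1001-0, 10010-, 11-111, 110-11, 111-0-, 1111-1}
Coverage chart:
  m1: 0-0-01 ←essential
  m5: -00101,0-0-01,00-101
  m6: -00110 ←essential
  m11: 001011 ←essential
  m13: 00-101 ←essential
  m16: 0100-0,01000-
  m17: 0-0-01,01000-
  m18: 01-010,0100-0
  m21: 0-0-01 ←essential
  m26: 01-010 ←essential
  m31: -11111 ←essential
  m32: 10-000,100-00
  m35: 1-0011 ←essential
  m36: 100-00,1001-0,10010-
  m37: -00101,10010-
  m38: -00110,1001-0
  m40: 1-1000,10-000
  m51: 1-0011,110-11
  m55: 11-111,110-11
  m56: 1-1000,111-0-
  m57: 111-0- ←essential
  m60: 111-0- ←essential
  m61: 111-0-,1111-1
  m63: -11111,11-111,1111-1
Essential: -00110, -11111, 0-0-01, 00-101, 001011, 01-010, 1-0011, 111-0-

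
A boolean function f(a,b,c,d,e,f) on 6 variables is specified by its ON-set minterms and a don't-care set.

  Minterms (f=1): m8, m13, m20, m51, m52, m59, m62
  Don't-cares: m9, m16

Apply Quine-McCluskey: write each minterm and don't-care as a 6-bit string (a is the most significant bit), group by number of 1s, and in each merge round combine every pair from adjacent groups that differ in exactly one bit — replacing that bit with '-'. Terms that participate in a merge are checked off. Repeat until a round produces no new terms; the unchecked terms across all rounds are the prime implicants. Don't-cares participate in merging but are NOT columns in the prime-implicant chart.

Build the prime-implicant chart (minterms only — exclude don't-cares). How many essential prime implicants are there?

Round 0: 001000✓ 001001✓ 001101✓ 010000✓ 010100✓ 110011✓ 110100✓ 111011✓ 111110
Round 1: -10100 001-01 00100- 010-00 11-011
PIs = {-10100, 001-01, 00100-, 010-00, 11-011, 111110}
Coverage chart:
  m8: 00100- ←essential
  m13: 001-01 ←essential
  m20: -10100,010-00
  m51: 11-011 ←essential
  m52: -10100 ←essential
  m59: 11-011 ←essential
  m62: 111110 ←essential
Essential: -10100, 001-01, 00100-, 11-011, 111110

5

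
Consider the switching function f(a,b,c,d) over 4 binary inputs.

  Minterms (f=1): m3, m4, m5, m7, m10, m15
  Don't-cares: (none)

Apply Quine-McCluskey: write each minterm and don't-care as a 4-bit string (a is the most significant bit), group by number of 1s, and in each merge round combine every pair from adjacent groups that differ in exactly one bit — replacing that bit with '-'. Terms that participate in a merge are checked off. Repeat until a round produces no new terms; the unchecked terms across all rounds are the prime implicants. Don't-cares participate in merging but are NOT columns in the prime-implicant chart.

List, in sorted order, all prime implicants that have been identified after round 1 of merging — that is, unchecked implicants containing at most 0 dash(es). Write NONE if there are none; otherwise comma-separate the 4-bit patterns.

1010

size-2^0 implicants → 0011(✓)  0100(✓)  0101(✓)  0111(✓)  1010  1111(✓)
size-2^1 implicants → -111  0-11  01-1  010-
Unchecked terms (primes): -111, 0-11, 01-1, 010-, 1010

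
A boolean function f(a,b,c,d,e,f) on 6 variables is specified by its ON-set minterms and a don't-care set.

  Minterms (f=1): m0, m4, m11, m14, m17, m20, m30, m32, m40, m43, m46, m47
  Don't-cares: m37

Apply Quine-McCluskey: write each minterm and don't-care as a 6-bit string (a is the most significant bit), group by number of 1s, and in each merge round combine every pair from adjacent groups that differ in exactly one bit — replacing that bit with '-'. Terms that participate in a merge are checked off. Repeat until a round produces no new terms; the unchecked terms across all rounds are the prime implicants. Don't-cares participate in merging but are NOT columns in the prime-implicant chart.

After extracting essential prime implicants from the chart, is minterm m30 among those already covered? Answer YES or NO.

YES

[col 0] 000000*, 000100*, 001011*, 001110*, 010001, 010100*, 011110*, 100000*, 100101, 101000*, 101011*, 101110*, 101111*
[col 1] -00000, -01011, -01110, 0-0100, 0-1110, 000-00, 10-000, 101-11, 10111-
Prime implicants: -00000, -01011, -01110, 0-0100, 0-1110, 000-00, 010001, 10-000, 100101, 101-11, 10111-
PI chart (minterm → PIs covering it):
  0 | -00000,000-00
  4 | 0-0100,000-00
  11 | -01011  (sole → essential)
  14 | -01110,0-1110
  17 | 010001  (sole → essential)
  20 | 0-0100  (sole → essential)
  30 | 0-1110  (sole → essential)
  32 | -00000,10-000
  40 | 10-000  (sole → essential)
  43 | -01011,101-11
  46 | -01110,10111-
  47 | 101-11,10111-
Essential prime implicants: -01011, 0-0100, 0-1110, 010001, 10-000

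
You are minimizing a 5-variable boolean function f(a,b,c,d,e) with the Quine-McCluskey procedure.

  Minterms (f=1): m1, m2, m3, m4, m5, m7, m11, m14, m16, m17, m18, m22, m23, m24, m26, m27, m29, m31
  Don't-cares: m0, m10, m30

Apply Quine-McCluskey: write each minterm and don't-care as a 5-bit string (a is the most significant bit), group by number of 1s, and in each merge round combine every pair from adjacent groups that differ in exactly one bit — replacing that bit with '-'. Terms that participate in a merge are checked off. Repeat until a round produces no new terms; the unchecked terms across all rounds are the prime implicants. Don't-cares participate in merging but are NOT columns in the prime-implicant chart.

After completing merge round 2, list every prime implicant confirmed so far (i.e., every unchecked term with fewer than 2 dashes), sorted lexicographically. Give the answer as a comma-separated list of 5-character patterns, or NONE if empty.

-0111, 111-1

[col 0] 00000*, 00001*, 00010*, 00011*, 00100*, 00101*, 00111*, 01010*, 01011*, 01110*, 10000*, 10001*, 10010*, 10110*, 10111*, 11000*, 11010*, 11011*, 11101*, 11110*, 11111*
[col 1] -0000*, -0001*, -0010*, -0111, -1010*, -1011*, -1110*, 0-010*, 0-011*, 00-00*, 00-01*, 00-11*, 000-0*, 000-1*, 0000-*, 0001-*, 001-1*, 0010-*, 01-10*, 0101-*, 1-000*, 1-010*, 1-110*, 1-111*, 10-10*, 100-0*, 1000-*, 1011-*, 11-10*, 11-11*, 110-0*, 1101-*, 111-1, 1111-*
[col 2] --010, -00-0, -000-, -1-10, -101-, 0-01-, 00--1, 00-0-, 000--, 1--10, 1-0-0, 1-11-, 11-1-
Prime implicants: --010, -00-0, -000-, -0111, -1-10, -101-, 0-01-, 00--1, 00-0-, 000--, 1--10, 1-0-0, 1-11-, 11-1-, 111-1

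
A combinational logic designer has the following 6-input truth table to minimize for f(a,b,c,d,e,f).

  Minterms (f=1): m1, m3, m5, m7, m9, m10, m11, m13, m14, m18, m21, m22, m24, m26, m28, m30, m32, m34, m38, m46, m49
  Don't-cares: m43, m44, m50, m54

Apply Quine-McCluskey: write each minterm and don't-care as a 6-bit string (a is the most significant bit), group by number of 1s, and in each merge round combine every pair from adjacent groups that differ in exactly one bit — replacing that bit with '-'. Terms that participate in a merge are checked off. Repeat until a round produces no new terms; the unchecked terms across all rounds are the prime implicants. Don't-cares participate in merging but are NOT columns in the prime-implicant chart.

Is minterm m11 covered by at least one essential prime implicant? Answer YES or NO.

NO

[col 0] 000001*, 000011*, 000101*, 000111*, 001001*, 001010*, 001011*, 001101*, 001110*, 010010*, 010101*, 010110*, 011000*, 011010*, 011100*, 011110*, 100000*, 100010*, 100110*, 101011*, 101100*, 101110*, 110001, 110010*, 110110*
[col 1] -01011, -01110, -10010*, -10110*, 0-0101, 0-1010*, 0-1110*, 00-001*, 00-011*, 00-101*, 000-01*, 000-11*, 0000-1*, 0001-1*, 001-01*, 001-10*, 0010-1*, 00101-, 01-010*, 01-110*, 010-10*, 011-00*, 011-10*, 0110-0*, 0111-0*, 1-0010*, 1-0110*, 10-110, 100-10*, 1000-0, 1011-0, 110-10*
[col 2] -10-10, 0-1-10, 00--01, 00-0-1, 000--1, 01--10, 011--0, 1-0-10
Prime implicants: -01011, -01110, -10-10, 0-0101, 0-1-10, 00--01, 00-0-1, 000--1, 00101-, 01--10, 011--0, 1-0-10, 10-110, 1000-0, 1011-0, 110001
PI chart (minterm → PIs covering it):
  1 | 00--01,00-0-1,000--1
  3 | 00-0-1,000--1
  5 | 0-0101,00--01,000--1
  7 | 000--1  (sole → essential)
  9 | 00--01,00-0-1
  10 | 0-1-10,00101-
  11 | -01011,00-0-1,00101-
  13 | 00--01  (sole → essential)
  14 | -01110,0-1-10
  18 | -10-10,01--10
  21 | 0-0101  (sole → essential)
  22 | -10-10,01--10
  24 | 011--0  (sole → essential)
  26 | 0-1-10,01--10,011--0
  28 | 011--0  (sole → essential)
  30 | 0-1-10,01--10,011--0
  32 | 1000-0  (sole → essential)
  34 | 1-0-10,1000-0
  38 | 1-0-10,10-110
  46 | -01110,10-110,1011-0
  49 | 110001  (sole → essential)
Essential prime implicants: 0-0101, 00--01, 000--1, 011--0, 1000-0, 110001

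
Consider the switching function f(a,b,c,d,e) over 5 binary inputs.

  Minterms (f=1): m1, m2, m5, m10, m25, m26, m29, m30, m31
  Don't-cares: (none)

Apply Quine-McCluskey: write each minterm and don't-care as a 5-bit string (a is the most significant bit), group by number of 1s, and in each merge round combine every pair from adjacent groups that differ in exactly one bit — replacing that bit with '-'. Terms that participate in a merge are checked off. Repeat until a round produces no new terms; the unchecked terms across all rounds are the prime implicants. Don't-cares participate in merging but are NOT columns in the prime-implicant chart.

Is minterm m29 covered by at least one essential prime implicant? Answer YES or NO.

size-2^0 implicants → 00001(✓)  00010(✓)  00101(✓)  01010(✓)  11001(✓)  11010(✓)  11101(✓)  11110(✓)  11111(✓)
size-2^1 implicants → -1010  0-010  00-01  11-01  11-10  111-1  1111-
Unchecked terms (primes): -1010, 0-010, 00-01, 11-01, 11-10, 111-1, 1111-
Minterm coverage:
  m1 ⊆ 00-01 [E]
  m2 ⊆ 0-010 [E]
  m5 ⊆ 00-01 [E]
  m10 ⊆ -1010,0-010
  m25 ⊆ 11-01 [E]
  m26 ⊆ -1010,11-10
  m29 ⊆ 11-01,111-1
  m30 ⊆ 11-10,1111-
  m31 ⊆ 111-1,1111-
E = {0-010, 00-01, 11-01}

YES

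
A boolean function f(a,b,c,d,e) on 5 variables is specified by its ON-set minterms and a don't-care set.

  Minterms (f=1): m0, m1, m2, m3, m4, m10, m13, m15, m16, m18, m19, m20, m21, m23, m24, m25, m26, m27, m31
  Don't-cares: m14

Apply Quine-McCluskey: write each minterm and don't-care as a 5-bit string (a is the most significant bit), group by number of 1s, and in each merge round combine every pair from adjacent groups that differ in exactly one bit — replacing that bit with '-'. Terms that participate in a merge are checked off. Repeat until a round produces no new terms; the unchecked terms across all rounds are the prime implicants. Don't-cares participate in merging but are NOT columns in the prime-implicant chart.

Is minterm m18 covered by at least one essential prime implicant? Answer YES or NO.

[col 0] 00000*, 00001*, 00010*, 00011*, 00100*, 01010*, 01101*, 01110*, 01111*, 10000*, 10010*, 10011*, 10100*, 10101*, 10111*, 11000*, 11001*, 11010*, 11011*, 11111*
[col 1] -0000*, -0010*, -0011*, -0100*, -1010*, -1111, 0-010*, 00-00*, 000-0*, 000-1*, 0000-*, 0001-*, 01-10, 011-1, 0111-, 1-000*, 1-010*, 1-011*, 1-111*, 10-00*, 10-11*, 100-0*, 1001-*, 101-1, 1010-, 11-11*, 110-0*, 110-1*, 1100-*, 1101-*
[col 2] --010, -0-00, -00-0, -001-, 000--, 1--11, 1-0-0, 1-01-, 110--
Prime implicants: --010, -0-00, -00-0, -001-, -1111, 000--, 01-10, 011-1, 0111-, 1--11, 1-0-0, 1-01-, 101-1, 1010-, 110--
PI chart (minterm → PIs covering it):
  0 | -0-00,-00-0,000--
  1 | 000--  (sole → essential)
  2 | --010,-00-0,-001-,000--
  3 | -001-,000--
  4 | -0-00  (sole → essential)
  10 | --010,01-10
  13 | 011-1  (sole → essential)
  15 | -1111,011-1,0111-
  16 | -0-00,-00-0,1-0-0
  18 | --010,-00-0,-001-,1-0-0,1-01-
  19 | -001-,1--11,1-01-
  20 | -0-00,1010-
  21 | 101-1,1010-
  23 | 1--11,101-1
  24 | 1-0-0,110--
  25 | 110--  (sole → essential)
  26 | --010,1-0-0,1-01-,110--
  27 | 1--11,1-01-,110--
  31 | -1111,1--11
Essential prime implicants: -0-00, 000--, 011-1, 110--

NO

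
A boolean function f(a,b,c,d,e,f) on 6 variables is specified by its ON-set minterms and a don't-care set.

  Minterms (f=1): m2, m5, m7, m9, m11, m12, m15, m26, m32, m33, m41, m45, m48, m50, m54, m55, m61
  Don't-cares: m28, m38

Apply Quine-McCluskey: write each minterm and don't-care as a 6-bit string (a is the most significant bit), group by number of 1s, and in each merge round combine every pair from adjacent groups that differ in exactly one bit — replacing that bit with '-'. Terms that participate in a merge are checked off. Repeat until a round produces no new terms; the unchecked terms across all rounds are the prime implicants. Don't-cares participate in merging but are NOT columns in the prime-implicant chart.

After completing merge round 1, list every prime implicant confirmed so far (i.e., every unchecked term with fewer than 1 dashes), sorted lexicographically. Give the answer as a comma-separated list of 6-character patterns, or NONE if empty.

000010, 011010

[col 0] 000010, 000101*, 000111*, 001001*, 001011*, 001100*, 001111*, 011010, 011100*, 100000*, 100001*, 100110*, 101001*, 101101*, 110000*, 110010*, 110110*, 110111*, 111101*
[col 1] -01001, 0-1100, 00-111, 0001-1, 001-11, 0010-1, 1-0000, 1-0110, 1-1101, 10-001, 10000-, 101-01, 110-10, 1100-0, 11011-
Prime implicants: -01001, 0-1100, 00-111, 000010, 0001-1, 001-11, 0010-1, 011010, 1-0000, 1-0110, 1-1101, 10-001, 10000-, 101-01, 110-10, 1100-0, 11011-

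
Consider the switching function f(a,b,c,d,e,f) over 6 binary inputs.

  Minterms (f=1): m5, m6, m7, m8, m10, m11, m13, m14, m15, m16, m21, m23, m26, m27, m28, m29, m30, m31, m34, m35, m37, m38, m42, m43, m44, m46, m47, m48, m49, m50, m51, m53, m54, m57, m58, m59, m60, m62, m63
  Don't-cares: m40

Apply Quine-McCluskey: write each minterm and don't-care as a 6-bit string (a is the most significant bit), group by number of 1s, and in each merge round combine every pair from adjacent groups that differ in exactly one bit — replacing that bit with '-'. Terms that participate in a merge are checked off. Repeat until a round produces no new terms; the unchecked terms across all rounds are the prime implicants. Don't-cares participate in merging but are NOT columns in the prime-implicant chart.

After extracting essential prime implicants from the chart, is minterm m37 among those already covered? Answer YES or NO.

YES

size-2^0 implicants → 000101(✓)  000110(✓)  000111(✓)  001000(✓)  001010(✓)  001011(✓)  001101(✓)  001110(✓)  001111(✓)  010000(✓)  010101(✓)  010111(✓)  011010(✓)  011011(✓)  011100(✓)  011101(✓)  011110(✓)  011111(✓)  100010(✓)  100011(✓)  100101(✓)  100110(✓)  101000(✓)  101010(✓)  101011(✓)  101100(✓)  101110(✓)  101111(✓)  110000(✓)  110001(✓)  110010(✓)  110011(✓)  110101(✓)  110110(✓)  111001(✓)  111010(✓)  111011(✓)  111100(✓)  111110(✓)  111111(✓)
size-2^1 implicants → -00101(✓)  -00110(✓)  -01000(✓)  -01010(✓)  -01011(✓)  -01110(✓)  -01111(✓)  -10000  -10101(✓)  -11010(✓)  -11011(✓)  -11100(✓)  -11110(✓)  -11111(✓)  0-0101(✓)  0-0111(✓)  0-1010(✓)  0-1011(✓)  0-1101(✓)  0-1110(✓)  0-1111(✓)  00-101(✓)  00-110(✓)  00-111(✓)  0001-1(✓)  00011-(✓)  001-10(✓)  001-11(✓)  0010-0(✓)  00101-(✓)  0011-1(✓)  00111-(✓)  01-101(✓)  01-111(✓)  0101-1(✓)  011-10(✓)  011-11(✓)  01101-(✓)  0111-0(✓)  0111-1(✓)  01110-(✓)  01111-(✓)  1-0010(✓)  1-0011(✓)  1-0101(✓)  1-0110(✓)  1-1010(✓)  1-1011(✓)  1-1100(✓)  1-1110(✓)  1-1111(✓)  10-010(✓)  10-011(✓)  10-110(✓)  100-10(✓)  10001-(✓)  101-00(✓)  101-10(✓)  101-11(✓)  1010-0(✓)  10101-(✓)  1011-0(✓)  10111-(✓)  11-001(✓)  11-010(✓)  11-011(✓)  11-110(✓)  110-01  110-10(✓)  1100-0(✓)  1100-1(✓)  11000-(✓)  11001-(✓)  111-10(✓)  111-11(✓)  1110-1(✓)  11101-(✓)  1111-0(✓)  11111-(✓)
size-2^2 implicants → --0101  --1010(✓)  --1011(✓)  --1110(✓)  --1111(✓)  -0-110  -01-10(✓)  -01-11(✓)  -010-0  -0101-(✓)  -0111-(✓)  -11-10(✓)  -11-11(✓)  -1101-(✓)  -111-0  -1111-(✓)  0--101(✓)  0--111(✓)  0-01-1(✓)  0-1-10(✓)  0-1-11(✓)  0-101-(✓)  0-11-1(✓)  0-111-(✓)  00-1-1(✓)  00-11-  001-1-(✓)  01-1-1(✓)  011-1-(✓)  0111--  1--010(✓)  1--011(✓)  1--110(✓)  1-0-10(✓)  1-001-(✓)  1-1-10(✓)  1-1-11(✓)  1-101-(✓)  1-11-0  1-111-(✓)  10--10(✓)  10-01-(✓)  101--0  101-1-(✓)  11--10(✓)  11-0-1  11-01-(✓)  1100--  111-1-(✓)
size-2^3 implicants → --1-10(✓)  --1-11(✓)  --101-(✓)  --111-(✓)  -01-1-(✓)  -11-1-(✓)  0--1-1  0-1-1-(✓)  1---10  1--01-  1-1-1-(✓)
size-2^4 implicants → --1-1-
Unchecked terms (primes): --0101, --1-1-, -0-110, -010-0, -10000, -111-0, 0--1-1, 00-11-, 0111--, 1---10, 1--01-, 1-11-0, 101--0, 11-0-1, 110-01, 1100--
Minterm coverage:
  m5 ⊆ --0101,0--1-1
  m6 ⊆ -0-110,00-11-
  m7 ⊆ 0--1-1,00-11-
  m8 ⊆ -010-0 [E]
  m10 ⊆ --1-1-,-010-0
  m11 ⊆ --1-1- [E]
  m13 ⊆ 0--1-1 [E]
  m14 ⊆ --1-1-,-0-110,00-11-
  m15 ⊆ --1-1-,0--1-1,00-11-
  m16 ⊆ -10000 [E]
  m21 ⊆ --0101,0--1-1
  m23 ⊆ 0--1-1 [E]
  m26 ⊆ --1-1- [E]
  m27 ⊆ --1-1- [E]
  m28 ⊆ -111-0,0111--
  m29 ⊆ 0--1-1,0111--
  m30 ⊆ --1-1-,-111-0,0111--
  m31 ⊆ --1-1-,0--1-1,0111--
  m34 ⊆ 1---10,1--01-
  m35 ⊆ 1--01- [E]
  m37 ⊆ --0101 [E]
  m38 ⊆ -0-110,1---10
  m42 ⊆ --1-1-,-010-0,1---10,1--01-,101--0
  m43 ⊆ --1-1-,1--01-
  m44 ⊆ 1-11-0,101--0
  m46 ⊆ --1-1-,-0-110,1---10,1-11-0,101--0
  m47 ⊆ --1-1- [E]
  m48 ⊆ -10000,1100--
  m49 ⊆ 11-0-1,110-01,1100--
  m50 ⊆ 1---10,1--01-,1100--
  m51 ⊆ 1--01-,11-0-1,1100--
  m53 ⊆ --0101,110-01
  m54 ⊆ 1---10 [E]
  m57 ⊆ 11-0-1 [E]
  m58 ⊆ --1-1-,1---10,1--01-
  m59 ⊆ --1-1-,1--01-,11-0-1
  m60 ⊆ -111-0,1-11-0
  m62 ⊆ --1-1-,-111-0,1---10,1-11-0
  m63 ⊆ --1-1- [E]
E = {--0101, --1-1-, -010-0, -10000, 0--1-1, 1---10, 1--01-, 11-0-1}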